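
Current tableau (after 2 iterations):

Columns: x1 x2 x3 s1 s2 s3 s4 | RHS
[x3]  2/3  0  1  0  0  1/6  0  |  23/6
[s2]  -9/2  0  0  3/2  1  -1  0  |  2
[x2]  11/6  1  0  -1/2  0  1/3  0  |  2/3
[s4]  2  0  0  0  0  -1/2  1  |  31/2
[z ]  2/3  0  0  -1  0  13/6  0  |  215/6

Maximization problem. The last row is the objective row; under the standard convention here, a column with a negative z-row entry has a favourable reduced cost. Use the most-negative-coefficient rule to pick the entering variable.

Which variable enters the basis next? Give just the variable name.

s1

Objective-row coefficients: x1: 2/3, x2: 0, x3: 0, s1: -1, s2: 0, s3: 13/6, s4: 0.
The most negative is -1 in column s1, so s1 enters.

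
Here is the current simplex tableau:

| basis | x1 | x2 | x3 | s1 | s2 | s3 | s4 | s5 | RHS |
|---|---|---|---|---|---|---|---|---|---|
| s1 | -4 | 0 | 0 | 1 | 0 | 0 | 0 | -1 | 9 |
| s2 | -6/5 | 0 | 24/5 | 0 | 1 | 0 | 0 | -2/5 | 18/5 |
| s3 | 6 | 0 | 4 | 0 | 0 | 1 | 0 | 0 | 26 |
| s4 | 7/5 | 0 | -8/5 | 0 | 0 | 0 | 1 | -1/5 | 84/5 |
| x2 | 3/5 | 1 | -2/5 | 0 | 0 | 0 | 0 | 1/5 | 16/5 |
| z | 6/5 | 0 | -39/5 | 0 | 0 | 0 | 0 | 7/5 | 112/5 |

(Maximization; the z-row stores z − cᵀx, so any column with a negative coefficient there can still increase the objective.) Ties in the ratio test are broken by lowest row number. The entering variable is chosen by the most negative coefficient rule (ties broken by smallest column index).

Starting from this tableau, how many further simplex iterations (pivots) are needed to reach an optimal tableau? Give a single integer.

pivot: x3 in, s2 out → z = 113/4
pivot: x1 in, s3 out → z = 215/7
No improving column remains; optimal.

2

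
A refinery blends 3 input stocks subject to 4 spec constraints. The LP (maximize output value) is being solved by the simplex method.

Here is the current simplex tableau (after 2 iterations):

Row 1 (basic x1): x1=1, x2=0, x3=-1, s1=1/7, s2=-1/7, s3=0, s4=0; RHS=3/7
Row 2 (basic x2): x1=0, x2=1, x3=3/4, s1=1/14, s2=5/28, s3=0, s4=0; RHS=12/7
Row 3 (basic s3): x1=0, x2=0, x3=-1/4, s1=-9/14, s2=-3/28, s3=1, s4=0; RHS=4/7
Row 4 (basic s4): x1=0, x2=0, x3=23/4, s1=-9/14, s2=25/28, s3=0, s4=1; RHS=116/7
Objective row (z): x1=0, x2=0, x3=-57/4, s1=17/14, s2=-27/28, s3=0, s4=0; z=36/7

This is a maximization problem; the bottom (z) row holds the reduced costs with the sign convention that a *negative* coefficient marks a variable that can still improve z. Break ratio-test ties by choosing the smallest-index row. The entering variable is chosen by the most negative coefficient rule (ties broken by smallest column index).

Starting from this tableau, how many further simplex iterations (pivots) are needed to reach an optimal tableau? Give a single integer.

1

pivot: x3 in, x2 out → z = 264/7
No improving column remains; optimal.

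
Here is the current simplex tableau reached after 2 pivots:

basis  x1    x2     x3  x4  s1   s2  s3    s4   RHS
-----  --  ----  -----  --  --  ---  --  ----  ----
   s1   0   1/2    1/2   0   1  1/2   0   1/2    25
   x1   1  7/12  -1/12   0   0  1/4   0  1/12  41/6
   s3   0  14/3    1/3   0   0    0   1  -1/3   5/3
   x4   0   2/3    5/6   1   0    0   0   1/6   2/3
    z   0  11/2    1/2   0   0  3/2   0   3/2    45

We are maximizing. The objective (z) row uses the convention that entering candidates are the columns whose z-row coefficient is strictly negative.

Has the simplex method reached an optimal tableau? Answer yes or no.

No objective-row coefficient is strictly negative, so no entering variable exists; the tableau is optimal.

yes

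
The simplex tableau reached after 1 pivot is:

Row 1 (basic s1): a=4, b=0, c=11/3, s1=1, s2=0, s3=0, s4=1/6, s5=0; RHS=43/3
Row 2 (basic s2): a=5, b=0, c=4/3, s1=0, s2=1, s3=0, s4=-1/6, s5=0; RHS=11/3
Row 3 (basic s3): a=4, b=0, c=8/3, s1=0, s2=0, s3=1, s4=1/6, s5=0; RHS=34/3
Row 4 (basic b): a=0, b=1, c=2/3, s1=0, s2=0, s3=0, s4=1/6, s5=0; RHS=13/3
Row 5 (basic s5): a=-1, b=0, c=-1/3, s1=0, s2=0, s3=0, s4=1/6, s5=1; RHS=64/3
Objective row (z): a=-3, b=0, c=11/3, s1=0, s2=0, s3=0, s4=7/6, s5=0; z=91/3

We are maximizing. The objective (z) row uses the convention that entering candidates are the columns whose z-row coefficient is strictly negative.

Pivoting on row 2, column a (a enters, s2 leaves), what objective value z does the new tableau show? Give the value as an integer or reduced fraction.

Minimum ratio for a: (11/3)/5 = 11/15.
z changes by −(z-row coeff of a)·ratio = −(-3)·(11/15) = 11/5.
New z = 91/3 + (11/5) = 488/15.

488/15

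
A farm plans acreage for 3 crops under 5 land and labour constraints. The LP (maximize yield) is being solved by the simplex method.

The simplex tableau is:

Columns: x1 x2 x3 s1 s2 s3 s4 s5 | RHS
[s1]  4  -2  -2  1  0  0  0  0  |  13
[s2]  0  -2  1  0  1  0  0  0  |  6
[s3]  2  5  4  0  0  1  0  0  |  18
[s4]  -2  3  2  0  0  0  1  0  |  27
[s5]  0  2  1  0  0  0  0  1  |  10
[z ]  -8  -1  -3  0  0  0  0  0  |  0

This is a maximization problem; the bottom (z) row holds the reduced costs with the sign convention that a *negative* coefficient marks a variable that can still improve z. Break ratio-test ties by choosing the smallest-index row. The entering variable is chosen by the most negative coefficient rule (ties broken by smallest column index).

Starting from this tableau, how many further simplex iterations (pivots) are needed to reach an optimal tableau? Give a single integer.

2

pivot: x1 in, s1 out → z = 26
pivot: x3 in, s3 out → z = 421/10
No improving column remains; optimal.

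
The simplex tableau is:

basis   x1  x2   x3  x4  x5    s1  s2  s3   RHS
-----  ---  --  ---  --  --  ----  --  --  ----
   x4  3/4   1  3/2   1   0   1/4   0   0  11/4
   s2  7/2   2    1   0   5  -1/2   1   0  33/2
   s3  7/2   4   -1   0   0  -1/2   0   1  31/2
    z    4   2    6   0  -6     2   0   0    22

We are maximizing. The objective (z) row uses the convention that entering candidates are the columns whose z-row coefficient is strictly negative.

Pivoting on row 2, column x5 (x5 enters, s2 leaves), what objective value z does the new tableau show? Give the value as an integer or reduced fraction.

Minimum ratio for x5: (33/2)/5 = 33/10.
z changes by −(z-row coeff of x5)·ratio = −(-6)·(33/10) = 99/5.
New z = 22 + (99/5) = 209/5.

209/5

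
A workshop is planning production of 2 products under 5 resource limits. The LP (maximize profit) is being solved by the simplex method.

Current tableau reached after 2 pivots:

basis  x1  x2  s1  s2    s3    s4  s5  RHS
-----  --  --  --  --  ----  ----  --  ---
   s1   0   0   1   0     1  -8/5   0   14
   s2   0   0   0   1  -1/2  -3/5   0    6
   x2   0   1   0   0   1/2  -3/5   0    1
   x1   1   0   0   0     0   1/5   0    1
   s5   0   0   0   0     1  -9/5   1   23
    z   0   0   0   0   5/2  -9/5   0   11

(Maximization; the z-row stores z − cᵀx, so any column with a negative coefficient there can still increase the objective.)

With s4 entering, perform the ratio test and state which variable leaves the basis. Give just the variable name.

x1

Ratios: row 1 (s1): entry -8/5 ≤ 0, skip; row 2 (s2): entry -3/5 ≤ 0, skip; row 3 (x2): entry -3/5 ≤ 0, skip; row 4 (x1): 1/(1/5) = 5; row 5 (s5): entry -9/5 ≤ 0, skip.
Minimum ratio 5 is in the x1 row, so x1 leaves.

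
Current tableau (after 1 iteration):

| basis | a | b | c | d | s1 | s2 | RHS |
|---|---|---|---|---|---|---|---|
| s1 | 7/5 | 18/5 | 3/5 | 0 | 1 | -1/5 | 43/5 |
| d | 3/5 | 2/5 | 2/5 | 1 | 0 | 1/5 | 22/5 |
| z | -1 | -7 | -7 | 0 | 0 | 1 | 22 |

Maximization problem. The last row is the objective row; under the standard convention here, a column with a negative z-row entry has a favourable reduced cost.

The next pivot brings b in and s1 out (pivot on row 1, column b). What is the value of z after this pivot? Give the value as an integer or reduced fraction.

697/18

Minimum ratio for b: (43/5)/(18/5) = 43/18.
z changes by −(z-row coeff of b)·ratio = −(-7)·(43/18) = 301/18.
New z = 22 + (301/18) = 697/18.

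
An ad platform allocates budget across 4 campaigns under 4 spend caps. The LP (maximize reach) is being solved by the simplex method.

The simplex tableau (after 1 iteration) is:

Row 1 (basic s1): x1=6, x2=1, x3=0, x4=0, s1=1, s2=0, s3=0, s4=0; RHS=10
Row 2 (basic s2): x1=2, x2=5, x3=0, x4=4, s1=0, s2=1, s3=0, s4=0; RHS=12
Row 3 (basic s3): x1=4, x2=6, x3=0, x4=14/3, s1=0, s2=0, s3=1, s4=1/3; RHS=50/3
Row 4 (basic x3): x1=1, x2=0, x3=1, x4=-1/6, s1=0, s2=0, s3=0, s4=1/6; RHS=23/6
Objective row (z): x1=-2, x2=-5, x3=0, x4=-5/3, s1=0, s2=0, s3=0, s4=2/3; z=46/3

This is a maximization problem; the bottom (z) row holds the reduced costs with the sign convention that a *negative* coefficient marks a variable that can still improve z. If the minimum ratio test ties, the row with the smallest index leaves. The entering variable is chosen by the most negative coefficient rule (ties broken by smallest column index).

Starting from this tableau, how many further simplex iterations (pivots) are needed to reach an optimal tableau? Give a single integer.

pivot: x2 in, s2 out → z = 82/3
No improving column remains; optimal.

1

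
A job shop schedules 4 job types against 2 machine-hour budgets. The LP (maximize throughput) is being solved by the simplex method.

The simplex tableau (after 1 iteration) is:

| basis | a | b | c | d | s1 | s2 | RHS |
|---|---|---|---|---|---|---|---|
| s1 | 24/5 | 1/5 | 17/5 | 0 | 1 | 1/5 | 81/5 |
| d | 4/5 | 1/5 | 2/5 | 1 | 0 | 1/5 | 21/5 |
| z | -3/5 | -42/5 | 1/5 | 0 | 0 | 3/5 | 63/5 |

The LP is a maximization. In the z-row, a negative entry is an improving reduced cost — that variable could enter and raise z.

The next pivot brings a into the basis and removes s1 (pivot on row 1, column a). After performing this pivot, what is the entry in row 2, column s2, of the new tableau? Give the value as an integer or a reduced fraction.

1/6

Pivot element is row 1, column a: 24/5.
Normalize row 1: new (row 1, s2) = (1/5)/(24/5) = 1/24.
row 2 ← row 2 − (4/5)·(new row 1): 1/5 − (4/5)·(1/24) = 1/6.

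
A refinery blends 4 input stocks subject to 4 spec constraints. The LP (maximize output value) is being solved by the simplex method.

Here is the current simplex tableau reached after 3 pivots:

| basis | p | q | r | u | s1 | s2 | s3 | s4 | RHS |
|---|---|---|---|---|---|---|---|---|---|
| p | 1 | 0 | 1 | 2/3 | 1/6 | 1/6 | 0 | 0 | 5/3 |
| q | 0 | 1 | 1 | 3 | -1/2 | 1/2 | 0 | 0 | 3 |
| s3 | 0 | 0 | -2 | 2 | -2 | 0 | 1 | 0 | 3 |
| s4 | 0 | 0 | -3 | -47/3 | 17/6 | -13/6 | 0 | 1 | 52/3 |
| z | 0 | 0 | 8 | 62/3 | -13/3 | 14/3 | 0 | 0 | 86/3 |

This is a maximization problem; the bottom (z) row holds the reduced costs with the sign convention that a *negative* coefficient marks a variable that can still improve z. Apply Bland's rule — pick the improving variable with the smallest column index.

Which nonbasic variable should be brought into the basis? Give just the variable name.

s1

Objective-row coefficients: p: 0, q: 0, r: 8, u: 62/3, s1: -13/3, s2: 14/3, s3: 0, s4: 0.
Improving columns: s1. Bland's rule picks the smallest column index → s1.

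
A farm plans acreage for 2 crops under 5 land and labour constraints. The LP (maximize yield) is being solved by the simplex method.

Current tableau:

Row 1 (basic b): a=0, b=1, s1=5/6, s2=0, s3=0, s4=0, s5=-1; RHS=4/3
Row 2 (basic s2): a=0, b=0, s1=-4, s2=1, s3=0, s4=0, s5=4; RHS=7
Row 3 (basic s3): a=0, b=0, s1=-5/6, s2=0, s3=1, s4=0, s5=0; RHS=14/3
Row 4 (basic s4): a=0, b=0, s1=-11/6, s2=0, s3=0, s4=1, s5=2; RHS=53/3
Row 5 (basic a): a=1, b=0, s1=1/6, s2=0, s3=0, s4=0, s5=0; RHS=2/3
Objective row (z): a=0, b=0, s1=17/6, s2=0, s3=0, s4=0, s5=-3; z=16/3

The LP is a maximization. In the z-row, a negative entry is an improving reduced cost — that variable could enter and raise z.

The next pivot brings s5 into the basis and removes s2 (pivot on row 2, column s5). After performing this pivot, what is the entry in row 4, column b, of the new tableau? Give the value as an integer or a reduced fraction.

0

Pivot element is row 2, column s5: 4.
Normalize row 2: new (row 2, b) = 0/4 = 0.
row 4 ← row 4 − 2·(new row 2): 0 − 2·0 = 0.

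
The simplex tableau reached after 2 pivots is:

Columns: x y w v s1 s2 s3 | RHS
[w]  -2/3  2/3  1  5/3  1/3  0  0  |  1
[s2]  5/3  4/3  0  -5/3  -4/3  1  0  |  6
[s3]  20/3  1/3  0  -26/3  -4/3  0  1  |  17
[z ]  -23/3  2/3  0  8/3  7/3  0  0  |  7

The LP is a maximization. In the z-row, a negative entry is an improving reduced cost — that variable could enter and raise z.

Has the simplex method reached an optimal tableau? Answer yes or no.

Column x has objective-row coefficient -23/3, which is negative; an improving pivot exists, so not yet optimal.

no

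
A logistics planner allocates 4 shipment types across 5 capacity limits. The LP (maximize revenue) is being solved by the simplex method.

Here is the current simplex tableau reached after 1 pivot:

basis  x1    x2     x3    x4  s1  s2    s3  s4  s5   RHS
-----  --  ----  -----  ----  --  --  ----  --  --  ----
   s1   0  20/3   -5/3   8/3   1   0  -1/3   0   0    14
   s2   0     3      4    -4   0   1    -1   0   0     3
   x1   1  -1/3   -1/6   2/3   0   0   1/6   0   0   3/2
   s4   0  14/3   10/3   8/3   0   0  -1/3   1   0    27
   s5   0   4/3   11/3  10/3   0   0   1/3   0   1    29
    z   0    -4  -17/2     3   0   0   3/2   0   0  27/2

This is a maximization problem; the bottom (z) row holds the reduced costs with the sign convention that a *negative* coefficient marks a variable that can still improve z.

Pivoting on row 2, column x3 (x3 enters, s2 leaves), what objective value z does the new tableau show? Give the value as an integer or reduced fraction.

159/8

Minimum ratio for x3: 3/4 = 3/4.
z changes by −(z-row coeff of x3)·ratio = −(-17/2)·(3/4) = 51/8.
New z = 27/2 + (51/8) = 159/8.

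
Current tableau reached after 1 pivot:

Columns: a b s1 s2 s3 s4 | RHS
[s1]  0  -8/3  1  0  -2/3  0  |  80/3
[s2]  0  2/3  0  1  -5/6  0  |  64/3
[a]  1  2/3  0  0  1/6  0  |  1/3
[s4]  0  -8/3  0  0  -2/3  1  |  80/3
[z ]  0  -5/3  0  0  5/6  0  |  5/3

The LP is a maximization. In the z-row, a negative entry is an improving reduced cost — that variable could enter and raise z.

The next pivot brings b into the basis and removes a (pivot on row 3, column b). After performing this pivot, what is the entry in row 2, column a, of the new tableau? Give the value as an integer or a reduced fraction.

Pivot element is row 3, column b: 2/3.
Normalize row 3: new (row 3, a) = 1/(2/3) = 3/2.
row 2 ← row 2 − (2/3)·(new row 3): 0 − (2/3)·(3/2) = -1.

-1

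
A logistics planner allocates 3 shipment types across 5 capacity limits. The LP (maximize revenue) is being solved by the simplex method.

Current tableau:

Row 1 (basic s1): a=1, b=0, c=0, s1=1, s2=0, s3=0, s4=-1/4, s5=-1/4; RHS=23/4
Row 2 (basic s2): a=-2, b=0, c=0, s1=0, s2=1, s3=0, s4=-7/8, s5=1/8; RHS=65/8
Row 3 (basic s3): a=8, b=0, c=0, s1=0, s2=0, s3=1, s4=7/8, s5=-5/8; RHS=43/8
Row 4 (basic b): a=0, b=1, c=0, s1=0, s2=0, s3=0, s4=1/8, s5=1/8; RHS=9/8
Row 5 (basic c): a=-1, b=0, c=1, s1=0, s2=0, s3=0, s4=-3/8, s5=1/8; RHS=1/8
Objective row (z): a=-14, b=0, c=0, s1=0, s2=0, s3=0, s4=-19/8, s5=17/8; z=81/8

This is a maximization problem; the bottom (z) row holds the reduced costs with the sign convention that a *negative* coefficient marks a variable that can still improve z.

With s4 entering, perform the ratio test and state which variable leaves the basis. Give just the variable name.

Ratios: row 1 (s1): entry -1/4 ≤ 0, skip; row 2 (s2): entry -7/8 ≤ 0, skip; row 3 (s3): (43/8)/(7/8) = 43/7; row 4 (b): (9/8)/(1/8) = 9; row 5 (c): entry -3/8 ≤ 0, skip.
Minimum ratio 43/7 is in the s3 row, so s3 leaves.

s3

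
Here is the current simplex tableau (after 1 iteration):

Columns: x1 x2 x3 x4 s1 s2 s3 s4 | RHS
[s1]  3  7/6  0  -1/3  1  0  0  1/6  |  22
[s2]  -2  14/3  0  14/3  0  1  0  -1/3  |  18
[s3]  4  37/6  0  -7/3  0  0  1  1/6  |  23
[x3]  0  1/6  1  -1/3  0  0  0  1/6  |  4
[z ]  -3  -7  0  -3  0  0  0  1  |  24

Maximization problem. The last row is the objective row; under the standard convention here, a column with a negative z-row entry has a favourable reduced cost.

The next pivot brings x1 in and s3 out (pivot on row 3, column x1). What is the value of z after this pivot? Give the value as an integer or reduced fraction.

Minimum ratio for x1: 23/4 = 23/4.
z changes by −(z-row coeff of x1)·ratio = −(-3)·(23/4) = 69/4.
New z = 24 + (69/4) = 165/4.

165/4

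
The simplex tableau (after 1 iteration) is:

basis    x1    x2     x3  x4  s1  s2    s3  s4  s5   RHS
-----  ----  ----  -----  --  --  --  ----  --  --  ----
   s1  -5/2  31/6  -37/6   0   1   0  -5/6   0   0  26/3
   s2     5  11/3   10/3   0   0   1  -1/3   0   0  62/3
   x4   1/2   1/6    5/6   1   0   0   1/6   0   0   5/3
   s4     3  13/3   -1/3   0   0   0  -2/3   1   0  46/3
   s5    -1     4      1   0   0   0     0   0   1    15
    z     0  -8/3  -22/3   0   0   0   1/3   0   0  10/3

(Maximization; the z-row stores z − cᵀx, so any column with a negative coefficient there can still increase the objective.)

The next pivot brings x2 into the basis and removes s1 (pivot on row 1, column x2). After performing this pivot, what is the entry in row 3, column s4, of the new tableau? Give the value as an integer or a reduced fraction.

0

Pivot element is row 1, column x2: 31/6.
Normalize row 1: new (row 1, s4) = 0/(31/6) = 0.
row 3 ← row 3 − (1/6)·(new row 1): 0 − (1/6)·0 = 0.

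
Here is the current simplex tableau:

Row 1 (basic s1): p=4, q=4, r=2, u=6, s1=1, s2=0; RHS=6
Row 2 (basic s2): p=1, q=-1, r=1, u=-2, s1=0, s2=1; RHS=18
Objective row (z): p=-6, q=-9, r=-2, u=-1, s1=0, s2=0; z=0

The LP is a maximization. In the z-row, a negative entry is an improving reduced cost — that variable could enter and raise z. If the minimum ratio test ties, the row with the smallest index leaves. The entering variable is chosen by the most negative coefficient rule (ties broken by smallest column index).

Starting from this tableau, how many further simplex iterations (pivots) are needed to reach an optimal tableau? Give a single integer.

1

pivot: q in, s1 out → z = 27/2
No improving column remains; optimal.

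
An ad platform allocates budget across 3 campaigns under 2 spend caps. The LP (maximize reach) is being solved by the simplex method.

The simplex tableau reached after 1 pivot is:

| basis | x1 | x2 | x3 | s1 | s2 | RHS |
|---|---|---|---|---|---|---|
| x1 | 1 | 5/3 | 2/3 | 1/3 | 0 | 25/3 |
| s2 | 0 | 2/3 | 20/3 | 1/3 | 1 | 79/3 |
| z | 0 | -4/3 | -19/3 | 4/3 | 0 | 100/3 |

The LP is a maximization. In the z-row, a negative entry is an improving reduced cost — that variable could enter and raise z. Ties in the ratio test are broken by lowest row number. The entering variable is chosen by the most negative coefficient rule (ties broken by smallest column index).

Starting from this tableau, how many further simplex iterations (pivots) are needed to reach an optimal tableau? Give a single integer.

2

pivot: x3 in, s2 out → z = 1167/20
pivot: x2 in, x1 out → z = 1947/32
No improving column remains; optimal.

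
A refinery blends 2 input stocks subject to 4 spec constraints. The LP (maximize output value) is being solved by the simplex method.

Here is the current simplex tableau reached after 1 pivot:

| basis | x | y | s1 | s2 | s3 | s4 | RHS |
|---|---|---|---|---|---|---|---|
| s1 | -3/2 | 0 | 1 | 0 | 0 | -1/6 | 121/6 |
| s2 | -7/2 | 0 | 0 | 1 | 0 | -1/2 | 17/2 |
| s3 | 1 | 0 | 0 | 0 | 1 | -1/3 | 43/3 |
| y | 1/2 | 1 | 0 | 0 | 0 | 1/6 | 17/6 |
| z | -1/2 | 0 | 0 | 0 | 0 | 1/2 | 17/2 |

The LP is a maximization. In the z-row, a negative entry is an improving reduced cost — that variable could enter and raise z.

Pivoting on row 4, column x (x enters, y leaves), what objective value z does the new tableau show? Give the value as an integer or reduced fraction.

Minimum ratio for x: (17/6)/(1/2) = 17/3.
z changes by −(z-row coeff of x)·ratio = −(-1/2)·(17/3) = 17/6.
New z = 17/2 + (17/6) = 34/3.

34/3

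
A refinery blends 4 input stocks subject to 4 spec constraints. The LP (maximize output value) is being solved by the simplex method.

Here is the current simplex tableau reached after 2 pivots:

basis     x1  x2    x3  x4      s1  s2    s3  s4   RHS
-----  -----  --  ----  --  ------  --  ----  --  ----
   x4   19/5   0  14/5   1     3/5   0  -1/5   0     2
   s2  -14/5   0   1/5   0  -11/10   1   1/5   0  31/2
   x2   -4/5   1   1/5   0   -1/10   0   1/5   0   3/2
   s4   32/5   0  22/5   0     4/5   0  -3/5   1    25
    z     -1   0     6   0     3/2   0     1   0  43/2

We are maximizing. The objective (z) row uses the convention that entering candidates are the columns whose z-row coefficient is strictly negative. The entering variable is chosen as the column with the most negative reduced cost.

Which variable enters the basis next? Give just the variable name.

x1

Objective-row coefficients: x1: -1, x2: 0, x3: 6, x4: 0, s1: 3/2, s2: 0, s3: 1, s4: 0.
The most negative is -1 in column x1, so x1 enters.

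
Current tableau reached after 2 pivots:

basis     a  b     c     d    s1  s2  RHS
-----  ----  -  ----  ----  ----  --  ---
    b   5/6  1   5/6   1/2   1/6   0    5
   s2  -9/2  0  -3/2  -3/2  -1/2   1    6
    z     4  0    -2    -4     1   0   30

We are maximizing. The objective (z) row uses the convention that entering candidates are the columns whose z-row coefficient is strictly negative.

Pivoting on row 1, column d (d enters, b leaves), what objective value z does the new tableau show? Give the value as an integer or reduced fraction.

70

Minimum ratio for d: 5/(1/2) = 10.
z changes by −(z-row coeff of d)·ratio = −(-4)·10 = 40.
New z = 30 + 40 = 70.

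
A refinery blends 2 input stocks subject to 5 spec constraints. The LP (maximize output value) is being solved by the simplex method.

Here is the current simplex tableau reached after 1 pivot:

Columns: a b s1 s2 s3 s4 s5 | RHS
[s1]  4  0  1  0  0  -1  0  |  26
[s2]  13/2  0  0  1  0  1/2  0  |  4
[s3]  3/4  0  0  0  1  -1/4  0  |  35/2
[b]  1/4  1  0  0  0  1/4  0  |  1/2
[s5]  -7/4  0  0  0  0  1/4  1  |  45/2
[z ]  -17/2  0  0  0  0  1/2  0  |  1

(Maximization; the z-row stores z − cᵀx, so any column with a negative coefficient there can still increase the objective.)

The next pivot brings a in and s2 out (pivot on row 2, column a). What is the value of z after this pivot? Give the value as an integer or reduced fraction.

81/13

Minimum ratio for a: 4/(13/2) = 8/13.
z changes by −(z-row coeff of a)·ratio = −(-17/2)·(8/13) = 68/13.
New z = 1 + (68/13) = 81/13.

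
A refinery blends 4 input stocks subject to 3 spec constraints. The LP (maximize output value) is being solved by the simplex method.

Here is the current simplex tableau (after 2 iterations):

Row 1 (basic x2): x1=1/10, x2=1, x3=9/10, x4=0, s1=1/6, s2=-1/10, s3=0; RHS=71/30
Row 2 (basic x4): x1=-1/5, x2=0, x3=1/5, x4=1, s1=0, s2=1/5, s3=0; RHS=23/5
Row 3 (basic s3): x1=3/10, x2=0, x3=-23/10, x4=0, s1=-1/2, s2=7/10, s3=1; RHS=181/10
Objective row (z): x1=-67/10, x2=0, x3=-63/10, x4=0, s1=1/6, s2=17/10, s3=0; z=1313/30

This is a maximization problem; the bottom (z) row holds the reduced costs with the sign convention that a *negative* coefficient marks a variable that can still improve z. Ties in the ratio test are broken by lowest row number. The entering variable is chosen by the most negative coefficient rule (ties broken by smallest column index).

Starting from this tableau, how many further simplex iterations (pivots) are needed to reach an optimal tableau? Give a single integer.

2

pivot: x1 in, x2 out → z = 607/3
pivot: s2 in, s3 out → z = 772/3
No improving column remains; optimal.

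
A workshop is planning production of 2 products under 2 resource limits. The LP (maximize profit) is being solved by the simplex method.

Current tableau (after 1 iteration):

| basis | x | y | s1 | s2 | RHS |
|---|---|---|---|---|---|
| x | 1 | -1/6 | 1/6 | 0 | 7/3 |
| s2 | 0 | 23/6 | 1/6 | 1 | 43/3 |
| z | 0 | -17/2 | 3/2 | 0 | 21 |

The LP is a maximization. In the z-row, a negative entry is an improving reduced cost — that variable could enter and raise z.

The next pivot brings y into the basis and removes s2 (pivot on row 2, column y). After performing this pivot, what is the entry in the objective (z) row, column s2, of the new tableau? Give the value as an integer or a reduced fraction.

51/23

Pivot element is row 2, column y: 23/6.
Normalize row 2: new (row 2, s2) = 1/(23/6) = 6/23.
z-row ← z-row − (-17/2)·(new row 2): 0 − (-17/2)·(6/23) = 51/23.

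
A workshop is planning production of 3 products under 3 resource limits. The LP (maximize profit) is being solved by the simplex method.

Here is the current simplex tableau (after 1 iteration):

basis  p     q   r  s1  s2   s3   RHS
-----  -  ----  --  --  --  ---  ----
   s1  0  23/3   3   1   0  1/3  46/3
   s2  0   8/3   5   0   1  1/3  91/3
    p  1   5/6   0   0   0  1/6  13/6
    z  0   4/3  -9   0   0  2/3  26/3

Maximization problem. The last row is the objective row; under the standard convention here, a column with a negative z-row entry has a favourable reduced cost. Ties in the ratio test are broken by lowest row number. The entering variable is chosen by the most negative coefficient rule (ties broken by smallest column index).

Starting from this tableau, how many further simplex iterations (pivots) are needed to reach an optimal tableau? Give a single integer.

pivot: r in, s1 out → z = 164/3
No improving column remains; optimal.

1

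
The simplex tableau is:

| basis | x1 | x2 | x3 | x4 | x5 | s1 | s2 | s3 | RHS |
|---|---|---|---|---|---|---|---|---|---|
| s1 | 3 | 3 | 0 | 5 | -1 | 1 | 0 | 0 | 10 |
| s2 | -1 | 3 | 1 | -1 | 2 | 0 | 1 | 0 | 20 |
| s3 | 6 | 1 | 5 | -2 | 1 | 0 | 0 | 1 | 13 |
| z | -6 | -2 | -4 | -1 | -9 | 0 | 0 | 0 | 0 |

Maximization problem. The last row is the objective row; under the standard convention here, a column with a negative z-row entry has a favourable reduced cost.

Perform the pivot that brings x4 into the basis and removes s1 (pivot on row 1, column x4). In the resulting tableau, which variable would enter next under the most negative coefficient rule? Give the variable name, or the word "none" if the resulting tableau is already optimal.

Pivot element 5. New z-row = old z-row − (-1)·(row 1/5).
Updated z-row coefficients: x1: -27/5, x2: -7/5, x3: -4, x4: 0, x5: -46/5, s1: 1/5, s2: 0, s3: 0.
The most negative is -46/5 in column x5, so x5 would enter next.

x5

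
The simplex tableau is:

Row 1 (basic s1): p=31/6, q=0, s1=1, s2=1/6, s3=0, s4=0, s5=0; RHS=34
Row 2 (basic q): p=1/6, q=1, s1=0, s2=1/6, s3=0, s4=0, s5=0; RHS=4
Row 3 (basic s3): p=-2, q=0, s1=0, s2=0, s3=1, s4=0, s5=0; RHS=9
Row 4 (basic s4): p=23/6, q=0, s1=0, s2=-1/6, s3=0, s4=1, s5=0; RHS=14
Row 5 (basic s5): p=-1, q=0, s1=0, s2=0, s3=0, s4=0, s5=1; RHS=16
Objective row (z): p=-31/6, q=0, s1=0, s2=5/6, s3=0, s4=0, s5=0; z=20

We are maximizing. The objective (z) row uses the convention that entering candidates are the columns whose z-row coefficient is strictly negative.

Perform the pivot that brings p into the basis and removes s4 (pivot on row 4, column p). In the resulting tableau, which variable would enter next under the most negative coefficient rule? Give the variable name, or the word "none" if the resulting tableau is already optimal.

Pivot element 23/6. New z-row = old z-row − (-31/6)·(row 4/(23/6)).
Updated z-row coefficients: p: 0, q: 0, s1: 0, s2: 14/23, s3: 0, s4: 31/23, s5: 0.
No coefficient is strictly negative; the tableau after this pivot is optimal.

none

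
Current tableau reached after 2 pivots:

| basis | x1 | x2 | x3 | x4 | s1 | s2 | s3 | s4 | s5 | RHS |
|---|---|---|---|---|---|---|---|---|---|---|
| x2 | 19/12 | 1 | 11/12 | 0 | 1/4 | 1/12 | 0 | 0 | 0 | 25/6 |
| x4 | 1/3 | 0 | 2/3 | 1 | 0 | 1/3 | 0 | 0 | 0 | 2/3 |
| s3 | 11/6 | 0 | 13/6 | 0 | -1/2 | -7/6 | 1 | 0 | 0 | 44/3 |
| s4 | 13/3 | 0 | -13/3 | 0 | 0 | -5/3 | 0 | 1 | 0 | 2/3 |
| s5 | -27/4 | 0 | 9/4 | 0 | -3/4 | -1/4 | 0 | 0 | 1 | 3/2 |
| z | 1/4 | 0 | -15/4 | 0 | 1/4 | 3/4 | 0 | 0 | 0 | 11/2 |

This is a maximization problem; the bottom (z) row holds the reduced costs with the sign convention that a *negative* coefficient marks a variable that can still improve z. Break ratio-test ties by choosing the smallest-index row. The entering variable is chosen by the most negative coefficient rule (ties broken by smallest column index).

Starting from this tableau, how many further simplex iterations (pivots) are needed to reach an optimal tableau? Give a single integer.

pivot: x3 in, s5 out → z = 8
pivot: x1 in, x4 out → z = 190/21
No improving column remains; optimal.

2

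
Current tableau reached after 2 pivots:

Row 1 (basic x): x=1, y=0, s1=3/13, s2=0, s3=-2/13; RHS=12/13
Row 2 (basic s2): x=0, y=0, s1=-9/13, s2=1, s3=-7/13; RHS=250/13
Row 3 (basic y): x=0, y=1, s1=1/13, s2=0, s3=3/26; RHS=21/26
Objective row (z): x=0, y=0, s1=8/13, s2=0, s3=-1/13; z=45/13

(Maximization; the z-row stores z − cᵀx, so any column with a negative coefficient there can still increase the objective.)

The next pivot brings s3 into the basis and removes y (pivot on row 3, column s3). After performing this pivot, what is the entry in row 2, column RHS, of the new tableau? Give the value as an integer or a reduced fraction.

23

Pivot element is row 3, column s3: 3/26.
Normalize row 3: new (row 3, RHS) = (21/26)/(3/26) = 7.
row 2 ← row 2 − (-7/13)·(new row 3): 250/13 − (-7/13)·7 = 23.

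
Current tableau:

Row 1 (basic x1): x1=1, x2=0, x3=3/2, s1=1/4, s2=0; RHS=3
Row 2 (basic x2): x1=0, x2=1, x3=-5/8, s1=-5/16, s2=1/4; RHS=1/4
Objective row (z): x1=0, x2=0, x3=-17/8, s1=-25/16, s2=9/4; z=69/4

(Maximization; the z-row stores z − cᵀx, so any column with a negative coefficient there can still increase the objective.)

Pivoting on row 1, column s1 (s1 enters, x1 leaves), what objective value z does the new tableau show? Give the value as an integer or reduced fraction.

Minimum ratio for s1: 3/(1/4) = 12.
z changes by −(z-row coeff of s1)·ratio = −(-25/16)·12 = 75/4.
New z = 69/4 + (75/4) = 36.

36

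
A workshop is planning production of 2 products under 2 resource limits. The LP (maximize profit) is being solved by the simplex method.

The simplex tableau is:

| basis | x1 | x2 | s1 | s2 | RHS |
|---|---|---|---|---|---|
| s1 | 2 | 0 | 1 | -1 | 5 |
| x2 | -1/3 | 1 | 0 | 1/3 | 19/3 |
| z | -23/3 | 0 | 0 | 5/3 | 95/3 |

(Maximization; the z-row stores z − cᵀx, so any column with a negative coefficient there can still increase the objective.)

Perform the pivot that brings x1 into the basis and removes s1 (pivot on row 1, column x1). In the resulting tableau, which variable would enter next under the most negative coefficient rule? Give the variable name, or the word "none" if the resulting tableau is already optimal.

s2

Pivot element 2. New z-row = old z-row − (-23/3)·(row 1/2).
Updated z-row coefficients: x1: 0, x2: 0, s1: 23/6, s2: -13/6.
The most negative is -13/6 in column s2, so s2 would enter next.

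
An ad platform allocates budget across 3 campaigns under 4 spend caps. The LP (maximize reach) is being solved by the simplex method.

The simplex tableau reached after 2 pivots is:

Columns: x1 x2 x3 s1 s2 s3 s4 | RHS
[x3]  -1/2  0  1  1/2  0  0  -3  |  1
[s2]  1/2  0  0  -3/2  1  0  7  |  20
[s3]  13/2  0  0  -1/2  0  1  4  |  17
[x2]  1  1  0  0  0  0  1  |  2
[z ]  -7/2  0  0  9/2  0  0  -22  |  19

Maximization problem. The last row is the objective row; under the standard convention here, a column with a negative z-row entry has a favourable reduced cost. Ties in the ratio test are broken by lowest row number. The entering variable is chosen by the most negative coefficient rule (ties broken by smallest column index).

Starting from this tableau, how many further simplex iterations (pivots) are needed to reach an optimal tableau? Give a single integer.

pivot: s4 in, x2 out → z = 63
No improving column remains; optimal.

1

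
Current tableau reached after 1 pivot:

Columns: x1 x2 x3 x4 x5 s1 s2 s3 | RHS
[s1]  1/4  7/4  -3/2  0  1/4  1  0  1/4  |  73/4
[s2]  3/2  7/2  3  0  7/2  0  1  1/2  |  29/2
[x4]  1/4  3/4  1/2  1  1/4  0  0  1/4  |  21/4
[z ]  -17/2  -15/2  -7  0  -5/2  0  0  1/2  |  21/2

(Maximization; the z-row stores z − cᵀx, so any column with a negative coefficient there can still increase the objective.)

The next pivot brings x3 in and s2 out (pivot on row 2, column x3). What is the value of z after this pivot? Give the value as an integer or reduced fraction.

133/3

Minimum ratio for x3: (29/2)/3 = 29/6.
z changes by −(z-row coeff of x3)·ratio = −(-7)·(29/6) = 203/6.
New z = 21/2 + (203/6) = 133/3.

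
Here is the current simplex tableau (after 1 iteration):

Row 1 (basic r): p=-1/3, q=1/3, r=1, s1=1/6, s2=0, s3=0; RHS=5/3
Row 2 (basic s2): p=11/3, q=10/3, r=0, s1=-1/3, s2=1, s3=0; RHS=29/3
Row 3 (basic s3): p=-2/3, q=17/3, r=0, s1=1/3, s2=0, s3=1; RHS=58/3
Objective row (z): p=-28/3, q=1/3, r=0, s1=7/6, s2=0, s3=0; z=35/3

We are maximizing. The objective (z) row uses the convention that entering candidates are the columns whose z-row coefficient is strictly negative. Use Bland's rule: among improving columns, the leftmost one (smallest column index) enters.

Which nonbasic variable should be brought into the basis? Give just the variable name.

Objective-row coefficients: p: -28/3, q: 1/3, r: 0, s1: 7/6, s2: 0, s3: 0.
Improving columns: p. Bland's rule picks the smallest column index → p.

p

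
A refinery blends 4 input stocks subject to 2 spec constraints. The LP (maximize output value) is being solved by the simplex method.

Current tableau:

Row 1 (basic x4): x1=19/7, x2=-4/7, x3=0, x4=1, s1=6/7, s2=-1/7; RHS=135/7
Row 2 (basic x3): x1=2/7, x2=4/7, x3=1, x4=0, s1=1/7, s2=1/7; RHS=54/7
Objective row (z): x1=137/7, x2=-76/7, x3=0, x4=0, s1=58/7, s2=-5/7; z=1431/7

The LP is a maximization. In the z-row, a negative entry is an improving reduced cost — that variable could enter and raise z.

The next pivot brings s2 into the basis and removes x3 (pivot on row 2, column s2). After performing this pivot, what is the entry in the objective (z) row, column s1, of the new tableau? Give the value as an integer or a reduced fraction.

9

Pivot element is row 2, column s2: 1/7.
Normalize row 2: new (row 2, s1) = (1/7)/(1/7) = 1.
z-row ← z-row − (-5/7)·(new row 2): 58/7 − (-5/7)·1 = 9.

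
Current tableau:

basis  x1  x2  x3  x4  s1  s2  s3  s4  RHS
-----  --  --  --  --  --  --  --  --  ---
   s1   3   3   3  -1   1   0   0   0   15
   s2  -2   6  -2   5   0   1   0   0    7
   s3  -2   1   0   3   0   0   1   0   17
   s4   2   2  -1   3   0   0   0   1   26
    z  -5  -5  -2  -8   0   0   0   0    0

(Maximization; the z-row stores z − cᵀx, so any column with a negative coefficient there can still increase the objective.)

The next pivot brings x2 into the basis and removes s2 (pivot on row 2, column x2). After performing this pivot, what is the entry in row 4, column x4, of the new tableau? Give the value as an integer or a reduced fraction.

4/3

Pivot element is row 2, column x2: 6.
Normalize row 2: new (row 2, x4) = 5/6 = 5/6.
row 4 ← row 4 − 2·(new row 2): 3 − 2·(5/6) = 4/3.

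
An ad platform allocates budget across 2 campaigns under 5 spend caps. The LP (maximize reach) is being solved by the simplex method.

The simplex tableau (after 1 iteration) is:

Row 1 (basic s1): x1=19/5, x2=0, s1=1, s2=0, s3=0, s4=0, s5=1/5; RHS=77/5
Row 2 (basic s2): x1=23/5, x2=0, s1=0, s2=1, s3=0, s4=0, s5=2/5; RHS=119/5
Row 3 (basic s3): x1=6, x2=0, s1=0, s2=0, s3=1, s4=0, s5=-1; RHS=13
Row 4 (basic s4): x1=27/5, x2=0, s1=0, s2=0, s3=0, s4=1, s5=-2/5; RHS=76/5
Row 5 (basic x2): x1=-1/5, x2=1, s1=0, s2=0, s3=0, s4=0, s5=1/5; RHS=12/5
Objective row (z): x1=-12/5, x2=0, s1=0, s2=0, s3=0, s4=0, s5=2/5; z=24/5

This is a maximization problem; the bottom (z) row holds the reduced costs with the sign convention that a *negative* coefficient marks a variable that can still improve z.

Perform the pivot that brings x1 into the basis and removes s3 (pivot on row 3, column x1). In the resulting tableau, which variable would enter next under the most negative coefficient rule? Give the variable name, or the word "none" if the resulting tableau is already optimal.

Pivot element 6. New z-row = old z-row − (-12/5)·(row 3/6).
Updated z-row coefficients: x1: 0, x2: 0, s1: 0, s2: 0, s3: 2/5, s4: 0, s5: 0.
No coefficient is strictly negative; the tableau after this pivot is optimal.

none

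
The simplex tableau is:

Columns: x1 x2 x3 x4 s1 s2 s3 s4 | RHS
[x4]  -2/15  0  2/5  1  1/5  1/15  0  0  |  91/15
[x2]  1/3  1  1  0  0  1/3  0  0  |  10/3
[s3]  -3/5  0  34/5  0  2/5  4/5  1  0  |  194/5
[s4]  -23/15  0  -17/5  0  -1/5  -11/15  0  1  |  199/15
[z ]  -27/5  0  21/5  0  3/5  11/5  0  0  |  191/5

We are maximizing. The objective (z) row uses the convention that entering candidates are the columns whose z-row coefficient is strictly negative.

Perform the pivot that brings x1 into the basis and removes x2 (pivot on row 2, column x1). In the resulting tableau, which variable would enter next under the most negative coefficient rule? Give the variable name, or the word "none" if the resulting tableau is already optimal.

Pivot element 1/3. New z-row = old z-row − (-27/5)·(row 2/(1/3)).
Updated z-row coefficients: x1: 0, x2: 81/5, x3: 102/5, x4: 0, s1: 3/5, s2: 38/5, s3: 0, s4: 0.
No coefficient is strictly negative; the tableau after this pivot is optimal.

none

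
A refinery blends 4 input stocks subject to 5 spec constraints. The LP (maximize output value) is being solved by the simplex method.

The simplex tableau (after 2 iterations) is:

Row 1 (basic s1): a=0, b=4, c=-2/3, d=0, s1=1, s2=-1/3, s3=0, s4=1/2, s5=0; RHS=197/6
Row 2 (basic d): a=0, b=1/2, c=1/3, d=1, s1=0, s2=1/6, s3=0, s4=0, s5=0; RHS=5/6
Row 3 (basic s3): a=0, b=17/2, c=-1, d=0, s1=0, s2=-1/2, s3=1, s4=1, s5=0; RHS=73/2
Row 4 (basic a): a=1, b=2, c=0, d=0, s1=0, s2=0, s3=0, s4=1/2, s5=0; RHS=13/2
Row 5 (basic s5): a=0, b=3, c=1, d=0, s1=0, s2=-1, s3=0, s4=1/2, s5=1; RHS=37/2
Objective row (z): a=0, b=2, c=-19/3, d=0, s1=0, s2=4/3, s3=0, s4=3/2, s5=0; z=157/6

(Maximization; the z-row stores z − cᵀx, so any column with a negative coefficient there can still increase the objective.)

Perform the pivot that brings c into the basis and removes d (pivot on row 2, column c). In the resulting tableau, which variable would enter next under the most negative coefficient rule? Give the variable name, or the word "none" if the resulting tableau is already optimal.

Pivot element 1/3. New z-row = old z-row − (-19/3)·(row 2/(1/3)).
Updated z-row coefficients: a: 0, b: 23/2, c: 0, d: 19, s1: 0, s2: 9/2, s3: 0, s4: 3/2, s5: 0.
No coefficient is strictly negative; the tableau after this pivot is optimal.

none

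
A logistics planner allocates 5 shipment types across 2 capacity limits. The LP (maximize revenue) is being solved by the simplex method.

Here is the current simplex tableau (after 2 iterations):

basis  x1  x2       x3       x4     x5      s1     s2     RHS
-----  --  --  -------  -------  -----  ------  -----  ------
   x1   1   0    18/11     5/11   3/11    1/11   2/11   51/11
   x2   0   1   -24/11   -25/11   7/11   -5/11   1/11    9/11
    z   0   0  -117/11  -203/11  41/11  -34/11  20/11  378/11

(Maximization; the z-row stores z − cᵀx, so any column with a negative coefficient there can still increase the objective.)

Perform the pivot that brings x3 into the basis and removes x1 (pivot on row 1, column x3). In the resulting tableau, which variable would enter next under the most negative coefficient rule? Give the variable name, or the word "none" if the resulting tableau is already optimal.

x4

Pivot element 18/11. New z-row = old z-row − (-117/11)·(row 1/(18/11)).
Updated z-row coefficients: x1: 13/2, x2: 0, x3: 0, x4: -31/2, x5: 11/2, s1: -5/2, s2: 3.
The most negative is -31/2 in column x4, so x4 would enter next.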